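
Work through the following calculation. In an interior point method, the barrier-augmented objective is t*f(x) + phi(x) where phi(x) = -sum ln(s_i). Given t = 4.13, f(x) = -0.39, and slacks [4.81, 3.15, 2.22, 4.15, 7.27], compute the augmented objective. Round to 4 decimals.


Step 1: Compute log-barrier.
ln values: [1.5707, 1.1474, 0.7975, 1.4231, 1.9838]
phi = -(1.5707 + 1.1474 + 0.7975 + 1.4231 + 1.9838) = -6.9225
Step 2: Compute augmented objective.
t*f(x) = 4.13*-0.39 = -1.6107
Total = -1.6107 - 6.9225 = -8.5332


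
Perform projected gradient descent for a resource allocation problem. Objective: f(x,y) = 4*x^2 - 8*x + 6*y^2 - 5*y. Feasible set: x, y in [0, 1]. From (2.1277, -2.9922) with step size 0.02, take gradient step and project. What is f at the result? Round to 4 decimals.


Step 1: Compute gradient at (2.1277, -2.9922).
grad_x = 2*4*2.1277 - 8 = 9.0216
grad_y = 2*6*-2.9922 - 5 = -40.9064
Step 2: Gradient step.
x_raw = 2.1277 - 0.02*9.0216 = 1.9473
y_raw = -2.9922 - 0.02*-40.9064 = -2.1741
Step 3: Project onto [0, 1].
x_proj = clip(1.9473) = 1.0
y_proj = clip(-2.1741) = 0.0
Step 4: Evaluate f.
f(1.0, 0.0) = -4.0


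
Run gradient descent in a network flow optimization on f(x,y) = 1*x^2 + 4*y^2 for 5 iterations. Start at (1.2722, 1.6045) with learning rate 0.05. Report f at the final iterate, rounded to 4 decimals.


Gradient descent on f(x,y) = 1*x^2 + 4*y^2.
Starting point: (1.2722, 1.6045), alpha = 0.05
Step 1: grad_x = 2*1*1.2722 = 2.5444, grad_y = 2*4*1.6045 = 12.836
  x_1 = 1.2722 - 0.05*2.5444 = 1.145
  y_1 = 1.6045 - 0.05*12.836 = 0.9627
Step 2: grad_x = 2*1*1.145 = 2.29, grad_y = 2*4*0.9627 = 7.7016
  x_2 = 1.145 - 0.05*2.29 = 1.0305
  y_2 = 0.9627 - 0.05*7.7016 = 0.5776
Step 3: grad_x = 2*1*1.0305 = 2.061, grad_y = 2*4*0.5776 = 4.621
  x_3 = 1.0305 - 0.05*2.061 = 0.9274
  y_3 = 0.5776 - 0.05*4.621 = 0.3466
Step 4: grad_x = 2*1*0.9274 = 1.8549, grad_y = 2*4*0.3466 = 2.7726
  x_4 = 0.9274 - 0.05*1.8549 = 0.8347
  y_4 = 0.3466 - 0.05*2.7726 = 0.2079
Step 5: grad_x = 2*1*0.8347 = 1.6694, grad_y = 2*4*0.2079 = 1.6635
  x_5 = 0.8347 - 0.05*1.6694 = 0.7512
  y_5 = 0.2079 - 0.05*1.6635 = 0.1248
f(0.7512, 0.1248) = 1*0.7512^2 + 4*0.1248^2 = 0.6266


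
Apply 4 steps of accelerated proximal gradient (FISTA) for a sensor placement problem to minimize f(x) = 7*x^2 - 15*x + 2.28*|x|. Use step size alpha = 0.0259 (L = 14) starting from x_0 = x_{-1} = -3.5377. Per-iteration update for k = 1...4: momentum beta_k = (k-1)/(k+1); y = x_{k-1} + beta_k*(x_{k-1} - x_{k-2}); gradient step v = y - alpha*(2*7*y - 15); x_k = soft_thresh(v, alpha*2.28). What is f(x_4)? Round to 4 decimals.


FISTA on f(x) = 7*x^2 - 15*x + 2.28*|x|
L = 14, alpha = 0.0259
Iteration 1: beta = 0.0, y = -3.5377 + 0.0*(-3.5377 + 3.5377) = -3.5377
  grad(y) = -64.5278, v = y - alpha*grad = -1.8664
  prox(v) = soft_thresh(-1.8664, 0.0591) = -1.8074
Iteration 2: beta = 0.3333, y = -1.8074 + 0.3333*(-1.8074 + 3.5377) = -1.2306
  grad(y) = -32.2285, v = y - alpha*grad = -0.3959
  prox(v) = soft_thresh(-0.3959, 0.0591) = -0.3368
Iteration 3: beta = 0.5, y = -0.3368 + 0.5*(-0.3368 + 1.8074) = 0.3984
  grad(y) = -9.4219, v = y - alpha*grad = 0.6425
  prox(v) = soft_thresh(0.6425, 0.0591) = 0.5834
Iteration 4: beta = 0.6, y = 0.5834 + 0.6*(0.5834 + 0.3368) = 1.1356
  grad(y) = 0.8978, v = y - alpha*grad = 1.1123
  prox(v) = soft_thresh(1.1123, 0.0591) = 1.0533
f(x_4) = 7*1.0533^2 - 15*1.0533 + 2.28*|1.0533| = -5.632


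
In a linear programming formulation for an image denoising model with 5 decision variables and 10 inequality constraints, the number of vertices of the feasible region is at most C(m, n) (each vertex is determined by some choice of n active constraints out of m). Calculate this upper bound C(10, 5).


Each vertex corresponds to some choice of n active constraints out of m, so the number of vertices is at most C(m, n) = m! / (n!(m-n)!).
m = 10, n = 5
Numerator: 10 * 9 * 8 * 7 * 6
Denominator: 5! = 120
C(10, 5) = 252


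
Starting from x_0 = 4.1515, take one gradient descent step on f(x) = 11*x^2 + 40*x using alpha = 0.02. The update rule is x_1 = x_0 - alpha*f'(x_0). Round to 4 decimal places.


We compute the gradient at x_0 and apply the update.
f'(x) = 22*x + 40
f'(4.1515) = 22*4.1515 + 40 = 131.333
x_1 = 4.1515 - 0.02*131.333 = 1.5248


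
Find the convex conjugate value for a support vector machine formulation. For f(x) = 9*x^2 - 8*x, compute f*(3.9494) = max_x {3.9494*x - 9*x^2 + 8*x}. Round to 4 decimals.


f*(y) = sup_x {y*x - a*x^2 - b*x} = sup_x {(y-b)*x - a*x^2}
FOC: (y - b) - 2a*x = 0 => x* = (y - b)/(2a)
x* = (3.9494 + 8)/(2*9) = 0.6639
f*(3.9494) = (y-b)^2/(4a) = (3.9494 + 8)^2/(4*9)
= 142.7882/36 = 3.9663


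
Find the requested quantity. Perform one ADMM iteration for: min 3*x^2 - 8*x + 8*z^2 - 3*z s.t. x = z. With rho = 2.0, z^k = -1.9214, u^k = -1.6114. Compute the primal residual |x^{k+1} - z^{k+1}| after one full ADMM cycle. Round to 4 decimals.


ADMM iteration with rho = 2.0, z^k = -1.9214, u^k = -1.6114
Step 1: x-update.
Minimize 3*x^2 - 8*x + (2.0/2)*(x + 1.9214 - 1.6114)^2
FOC: (2*3 + 2.0)*x = 8 + 2.0*(-1.9214 + 1.6114)
x^{k+1} = 0.9225
Step 2: z-update.
Minimize 8*z^2 - 3*z + (2.0/2)*(0.9225 - z - 1.6114)^2
FOC: (2*8 + 2.0)*z = 3 + 2.0*(0.9225 - 1.6114)
z^{k+1} = 0.0901
Step 3: u-update.
u^{k+1} = -1.6114 + 0.9225 - 0.0901 = -0.779
Step 4: Primal residual = |0.9225 - 0.0901| = 0.8324


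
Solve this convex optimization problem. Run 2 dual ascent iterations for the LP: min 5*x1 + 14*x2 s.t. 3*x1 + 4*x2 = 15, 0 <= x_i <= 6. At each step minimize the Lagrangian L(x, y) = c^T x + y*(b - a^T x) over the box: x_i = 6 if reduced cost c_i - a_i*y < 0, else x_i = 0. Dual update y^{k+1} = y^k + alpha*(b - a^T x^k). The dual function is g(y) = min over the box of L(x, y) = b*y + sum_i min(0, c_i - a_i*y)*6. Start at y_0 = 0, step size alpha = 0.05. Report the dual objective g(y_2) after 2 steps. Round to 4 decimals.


Dual ascent for LP: min 5*x1 + 14*x2, 3*x1 + 4*x2 = 15, 0 <= x_i <= 6
Step 1: y^k = 0.0, reduced costs: (5.0, 14.0)
  x^k = (0.0, 0.0), subgradient = b - a^T x = 15.0
  y^{k+1} = 0.0 + 0.05*15.0 = 0.75
Step 2: y^k = 0.75, reduced costs: (2.75, 11.0)
  x^k = (0.0, 0.0), subgradient = b - a^T x = 15.0
  y^{k+1} = 0.75 + 0.05*15.0 = 1.5
Dual objective at y_2 = 1.5: reduced costs (0.5, 8.0), box minimizer x = (0.0, 0.0)
g(y_2) = b*y + (c1 - a1*y)*x1 + (c2 - a2*y)*x2 = 15*1.5 + 0.5*0.0 + 8.0*0.0 = 22.5 + 0.0 + 0.0 = 22.5


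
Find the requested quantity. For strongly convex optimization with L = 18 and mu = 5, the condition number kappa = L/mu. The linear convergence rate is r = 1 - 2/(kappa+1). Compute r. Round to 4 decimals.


Step 1: Compute the condition number.
kappa = L/mu = 18/5 = 3.6
Step 2: Compute the convergence rate.
r = 1 - 2/(kappa + 1) = 1 - 2*mu/(L + mu) = (L - mu)/(L + mu) = 13/23 = 0.5652


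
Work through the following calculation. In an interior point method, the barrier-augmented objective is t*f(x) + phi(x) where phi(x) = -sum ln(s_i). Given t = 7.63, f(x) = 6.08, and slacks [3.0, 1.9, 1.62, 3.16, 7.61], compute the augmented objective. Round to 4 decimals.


Step 1: Compute log-barrier.
ln values: [1.0986, 0.6419, 0.4824, 1.1506, 2.0295]
phi = -(1.0986 + 0.6419 + 0.4824 + 1.1506 + 2.0295) = -5.4029
Step 2: Compute augmented objective.
t*f(x) = 7.63*6.08 = 46.3904
Total = 46.3904 - 5.4029 = 40.9875


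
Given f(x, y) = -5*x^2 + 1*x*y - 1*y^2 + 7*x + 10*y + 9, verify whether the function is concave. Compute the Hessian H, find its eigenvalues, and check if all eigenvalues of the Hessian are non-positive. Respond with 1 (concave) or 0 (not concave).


The Hessian of f(x,y) = -5*x^2 + 1*x*y - 1*y^2 + 7*x + 10*y + 9 is:
H = [[-10, 1], [1, -2]]
Trace = -10 - 2 = -12
Determinant = -10*-2 - (1)^2 = 19
Discriminant = (-12)^2 - 4*19 = 68.0
Eigenvalues: lambda_1 = -10.1231, lambda_2 = -1.8769
The function is concave.

1


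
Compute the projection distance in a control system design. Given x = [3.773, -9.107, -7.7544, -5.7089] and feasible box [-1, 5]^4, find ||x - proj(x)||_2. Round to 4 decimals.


Project each component onto [-1, 5].
clip(3.773) = 3.773, clip(-9.107) = -1.0, clip(-7.7544) = -1.0, clip(-5.7089) = -1.0
Projection = [3.773, -1.0, -1.0, -1.0]
Squared diffs: [0.0, 65.7234, 45.6219, 22.1737]
Distance = sqrt(133.519) = 11.555


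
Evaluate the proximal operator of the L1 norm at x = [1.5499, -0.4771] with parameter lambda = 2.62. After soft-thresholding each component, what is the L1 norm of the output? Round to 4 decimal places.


Soft-thresholding with lambda = 2.62:
prox(1.5499) = sign(1.5499)*max(|1.5499| - 2.62, 0) = 0.0
prox(-0.4771) = sign(-0.4771)*max(|-0.4771| - 2.62, 0) = 0.0
prox(x) = [0.0, 0.0]
||prox(x)||_1 = 0.0 + 0.0 = 0.0


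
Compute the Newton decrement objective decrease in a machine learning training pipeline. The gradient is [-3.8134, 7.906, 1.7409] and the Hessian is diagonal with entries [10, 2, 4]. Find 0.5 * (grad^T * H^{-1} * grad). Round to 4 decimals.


Step 1: H is diagonal, so H^(-1) * g = [-0.3813, 3.953, 0.4352].
Step 2: g^T H^(-1) g = sum_i g_i^2 / H_ii
  = (-3.8134)^2/10 + (7.906)^2/2 + (1.7409)^2/4
  = 1.4542 + 31.2524 + 0.7577 = 33.4643
Step 3: Objective decrease = 0.5 * g^T H^(-1) g = 16.7322


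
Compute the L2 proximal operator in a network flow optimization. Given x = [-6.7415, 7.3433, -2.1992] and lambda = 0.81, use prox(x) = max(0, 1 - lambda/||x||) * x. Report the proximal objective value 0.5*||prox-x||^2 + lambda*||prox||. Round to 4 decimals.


Step 1: Compute ||x||.
||x|| = 10.2082
Step 2: Compute scaling factor.
scale = max(0, 1 - 0.81/10.2082) = 0.9207
Step 3: prox(x) = [-6.2066, 6.7606, -2.0247]
||prox(x)|| = 9.3982
Step 4: Proximal objective.
0.5*||prox-x||^2 = 0.3281
lambda*||prox|| = 7.6125
Total = 7.9406


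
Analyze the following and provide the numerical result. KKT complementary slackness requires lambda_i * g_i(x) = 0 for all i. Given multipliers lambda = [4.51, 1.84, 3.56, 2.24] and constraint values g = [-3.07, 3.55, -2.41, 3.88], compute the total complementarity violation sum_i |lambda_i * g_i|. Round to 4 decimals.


KKT complementary slackness check:
lambda_1 * g_1 = 4.51 * -3.07 = -13.8457
lambda_2 * g_2 = 1.84 * 3.55 = 6.532
lambda_3 * g_3 = 3.56 * -2.41 = -8.5796
lambda_4 * g_4 = 2.24 * 3.88 = 8.6912
Total violation = 13.8457 + 6.532 + 8.5796 + 8.6912 = 37.6485


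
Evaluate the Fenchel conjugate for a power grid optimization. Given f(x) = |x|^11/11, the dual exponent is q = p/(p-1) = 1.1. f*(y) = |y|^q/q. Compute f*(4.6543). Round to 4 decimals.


The conjugate exponent q satisfies 1/p + 1/q = 1.
p = 11, so q = 11/(11 - 1) = 1.1
|y|^q = 4.6543^1.1 = 5.428
f*(4.6543) = 5.428 / 1.1 = 4.9345


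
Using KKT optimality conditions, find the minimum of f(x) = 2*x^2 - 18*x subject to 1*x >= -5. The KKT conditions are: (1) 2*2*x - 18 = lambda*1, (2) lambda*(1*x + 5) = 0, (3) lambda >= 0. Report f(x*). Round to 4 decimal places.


Step 1: Try lambda = 0 (constraint inactive).
Stationarity: 2*2*x - 18 = 0
x* = 18/(2*2) = 4.5
Check constraint: 1*4.5 = 4.5 >= -5 -- satisfied.
Step 2: Compute optimal value.
f(x*) = 2*4.5^2 - 18*4.5 = -40.5


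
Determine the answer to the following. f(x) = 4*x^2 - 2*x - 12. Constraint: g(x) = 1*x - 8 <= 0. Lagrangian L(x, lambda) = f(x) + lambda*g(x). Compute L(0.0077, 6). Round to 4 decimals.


Step 1: Evaluate f(x).
f(0.0077) = 4*0.0077^2 - 2*0.0077 - 12 = -12.0152
Step 2: Evaluate g(x).
g(0.0077) = 1*0.0077 - 8 = -7.9923
Step 3: Compute Lagrangian.
L = -12.0152 + 6*-7.9923 = -59.969


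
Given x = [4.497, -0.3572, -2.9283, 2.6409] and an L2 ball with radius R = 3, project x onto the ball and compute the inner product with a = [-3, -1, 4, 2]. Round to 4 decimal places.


Step 1: Compute ||x|| (intermediates to 6 decimals).
||x|| = sqrt(4.497^2 + (-0.3572)^2 + (-2.9283)^2 + 2.6409^2) = 5.991652
Step 2: Project.
Since ||x|| > R, scale = R/||x|| = 3/5.991652 = 0.500697, proj(x) = scale * x
proj(x) = [2.251634, -0.178849, -1.466191, 1.322291]
Step 3: Dot product.
a^T * proj(x) = -3*2.251634 - 1*(-0.178849) + 4*(-1.466191) + 2*1.322291 = -9.7962


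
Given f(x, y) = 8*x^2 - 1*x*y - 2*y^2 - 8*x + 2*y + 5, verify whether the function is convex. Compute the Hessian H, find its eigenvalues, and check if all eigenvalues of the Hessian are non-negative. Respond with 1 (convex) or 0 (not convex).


The Hessian of f(x,y) = 8*x^2 - 1*x*y - 2*y^2 - 8*x + 2*y + 5 is:
H = [[16, -1], [-1, -4]]
Trace = 16 - 4 = 12
Determinant = 16*-4 - (-1)^2 = -65
Discriminant = (12)^2 - 4*-65 = 404.0
Eigenvalues: lambda_1 = -4.0499, lambda_2 = 16.0499
The function is not convex.

0


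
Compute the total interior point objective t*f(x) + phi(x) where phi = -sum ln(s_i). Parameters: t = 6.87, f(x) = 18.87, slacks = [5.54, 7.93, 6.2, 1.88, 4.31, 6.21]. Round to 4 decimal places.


Step 1: Compute log-barrier.
ln values: [1.712, 2.0707, 1.8245, 0.6313, 1.4609, 1.8262]
phi = -(1.712 + 2.0707 + 1.8245 + 0.6313 + 1.4609 + 1.8262) = -9.5256
Step 2: Compute augmented objective.
t*f(x) = 6.87*18.87 = 129.6369
Total = 129.6369 - 9.5256 = 120.1113


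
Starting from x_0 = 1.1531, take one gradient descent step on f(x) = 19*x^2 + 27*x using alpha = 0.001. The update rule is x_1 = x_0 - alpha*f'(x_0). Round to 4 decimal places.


We compute the gradient at x_0 and apply the update.
f'(x) = 38*x + 27
f'(1.1531) = 38*1.1531 + 27 = 70.8178
x_1 = 1.1531 - 0.001*70.8178 = 1.0823


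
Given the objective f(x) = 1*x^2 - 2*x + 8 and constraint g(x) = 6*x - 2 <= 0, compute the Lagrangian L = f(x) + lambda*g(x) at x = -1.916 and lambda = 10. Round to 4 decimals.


Step 1: Evaluate f(x).
f(-1.916) = 1*(-1.916)^2 - 2*(-1.916) + 8 = 15.5031
Step 2: Evaluate g(x).
g(-1.916) = 6*-1.916 - 2 = -13.496
Step 3: Compute Lagrangian.
L = 15.5031 + 10*-13.496 = -119.4569


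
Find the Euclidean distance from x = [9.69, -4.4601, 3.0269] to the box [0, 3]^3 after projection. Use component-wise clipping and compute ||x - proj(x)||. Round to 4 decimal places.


Project each component onto [0, 3].
clip(9.69) = 3.0, clip(-4.4601) = 0.0, clip(3.0269) = 3.0
Projection = [3.0, 0.0, 3.0]
Squared diffs: [44.7561, 19.8925, 0.0007]
Distance = sqrt(64.6493) = 8.0405


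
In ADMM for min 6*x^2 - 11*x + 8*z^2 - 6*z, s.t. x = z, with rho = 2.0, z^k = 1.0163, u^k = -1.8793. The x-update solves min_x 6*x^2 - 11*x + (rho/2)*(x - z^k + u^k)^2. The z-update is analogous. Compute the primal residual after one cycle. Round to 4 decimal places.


ADMM iteration with rho = 2.0, z^k = 1.0163, u^k = -1.8793
Step 1: x-update.
Minimize 6*x^2 - 11*x + (2.0/2)*(x - 1.0163 - 1.8793)^2
FOC: (2*6 + 2.0)*x = 11 + 2.0*(1.0163 + 1.8793)
x^{k+1} = 1.1994
Step 2: z-update.
Minimize 8*z^2 - 6*z + (2.0/2)*(1.1994 - z - 1.8793)^2
FOC: (2*8 + 2.0)*z = 6 + 2.0*(1.1994 - 1.8793)
z^{k+1} = 0.2578
Step 3: u-update.
u^{k+1} = -1.8793 + 1.1994 - 0.2578 = -0.9377
Step 4: Primal residual = |1.1994 - 0.2578| = 0.9416


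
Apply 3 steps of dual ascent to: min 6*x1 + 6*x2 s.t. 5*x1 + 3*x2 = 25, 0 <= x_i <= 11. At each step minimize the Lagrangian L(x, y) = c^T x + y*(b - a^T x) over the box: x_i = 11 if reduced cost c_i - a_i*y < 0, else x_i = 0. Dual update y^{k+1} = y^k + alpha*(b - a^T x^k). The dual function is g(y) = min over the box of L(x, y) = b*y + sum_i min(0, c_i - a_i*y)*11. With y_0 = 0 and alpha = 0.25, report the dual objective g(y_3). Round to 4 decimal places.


Dual ascent for LP: min 6*x1 + 6*x2, 5*x1 + 3*x2 = 25, 0 <= x_i <= 11
Step 1: y^k = 0.0, reduced costs: (6.0, 6.0)
  x^k = (0.0, 0.0), subgradient = b - a^T x = 25.0
  y^{k+1} = 0.0 + 0.25*25.0 = 6.25
Step 2: y^k = 6.25, reduced costs: (-25.25, -12.75)
  x^k = (11.0, 11.0), subgradient = b - a^T x = -63.0
  y^{k+1} = 6.25 + 0.25*-63.0 = -9.5
Step 3: y^k = -9.5, reduced costs: (53.5, 34.5)
  x^k = (0.0, 0.0), subgradient = b - a^T x = 25.0
  y^{k+1} = -9.5 + 0.25*25.0 = -3.25
Dual objective at y_3 = -3.25: reduced costs (22.25, 15.75), box minimizer x = (0.0, 0.0)
g(y_3) = b*y + (c1 - a1*y)*x1 + (c2 - a2*y)*x2 = 25*(-3.25) + 22.25*0.0 + 15.75*0.0 = -81.25 + 0.0 + 0.0 = -81.25


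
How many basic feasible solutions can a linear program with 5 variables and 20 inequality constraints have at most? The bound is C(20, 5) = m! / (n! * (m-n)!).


Each vertex corresponds to some choice of n active constraints out of m, so the number of vertices is at most C(m, n) = m! / (n!(m-n)!).
m = 20, n = 5
Numerator: 20 * 19 * 18 * 17 * 16
Denominator: 5! = 120
C(20, 5) = 15504


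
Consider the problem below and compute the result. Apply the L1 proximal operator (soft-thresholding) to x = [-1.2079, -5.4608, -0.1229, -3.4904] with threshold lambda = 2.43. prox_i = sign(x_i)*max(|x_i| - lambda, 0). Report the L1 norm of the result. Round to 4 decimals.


Soft-thresholding with lambda = 2.43:
prox(-1.2079) = sign(-1.2079)*max(|-1.2079| - 2.43, 0) = 0.0
prox(-5.4608) = sign(-5.4608)*max(|-5.4608| - 2.43, 0) = -3.0308
prox(-0.1229) = sign(-0.1229)*max(|-0.1229| - 2.43, 0) = 0.0
prox(-3.4904) = sign(-3.4904)*max(|-3.4904| - 2.43, 0) = -1.0604
prox(x) = [0.0, -3.0308, 0.0, -1.0604]
||prox(x)||_1 = 0.0 + 3.0308 + 0.0 + 1.0604 = 4.0912


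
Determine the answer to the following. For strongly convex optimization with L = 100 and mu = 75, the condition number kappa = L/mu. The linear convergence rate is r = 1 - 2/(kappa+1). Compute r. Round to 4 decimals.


Step 1: Compute the condition number.
kappa = L/mu = 100/75 = 1.3333
Step 2: Compute the convergence rate.
r = 1 - 2/(kappa + 1) = 1 - 2*mu/(L + mu) = (L - mu)/(L + mu) = 25/175 = 0.1429


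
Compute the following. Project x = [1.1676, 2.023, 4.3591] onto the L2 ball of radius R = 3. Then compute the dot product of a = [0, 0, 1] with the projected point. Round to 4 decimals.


Step 1: Compute ||x|| (intermediates to 6 decimals).
||x|| = sqrt(1.1676^2 + 2.023^2 + 4.3591^2) = 4.94546
Step 2: Project.
Since ||x|| > R, scale = R/||x|| = 3/4.94546 = 0.606617, proj(x) = scale * x
proj(x) = [0.708286, 1.227186, 2.644304]
Step 3: Dot product.
a^T * proj(x) = 0*0.708286 + 0*1.227186 + 1*2.644304 = 2.6443


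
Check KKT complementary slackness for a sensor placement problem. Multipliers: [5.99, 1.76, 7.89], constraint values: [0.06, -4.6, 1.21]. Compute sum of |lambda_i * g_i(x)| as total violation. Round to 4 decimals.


KKT complementary slackness check:
lambda_1 * g_1 = 5.99 * 0.06 = 0.3594
lambda_2 * g_2 = 1.76 * -4.6 = -8.096
lambda_3 * g_3 = 7.89 * 1.21 = 9.5469
Total violation = 0.3594 + 8.096 + 9.5469 = 18.0023


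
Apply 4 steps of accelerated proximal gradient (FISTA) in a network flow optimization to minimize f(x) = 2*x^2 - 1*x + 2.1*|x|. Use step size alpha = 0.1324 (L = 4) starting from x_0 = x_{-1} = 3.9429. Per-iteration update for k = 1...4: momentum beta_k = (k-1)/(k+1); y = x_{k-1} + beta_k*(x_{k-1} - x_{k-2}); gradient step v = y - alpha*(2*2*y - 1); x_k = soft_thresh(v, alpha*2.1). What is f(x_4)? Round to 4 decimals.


FISTA on f(x) = 2*x^2 - 1*x + 2.1*|x|
L = 4, alpha = 0.1324
Iteration 1: beta = 0.0, y = 3.9429 + 0.0*(3.9429 - 3.9429) = 3.9429
  grad(y) = 14.7716, v = y - alpha*grad = 1.9871
  prox(v) = soft_thresh(1.9871, 0.278) = 1.7091
Iteration 2: beta = 0.3333, y = 1.7091 + 0.3333*(1.7091 - 3.9429) = 0.9645
  grad(y) = 2.858, v = y - alpha*grad = 0.5861
  prox(v) = soft_thresh(0.5861, 0.278) = 0.3081
Iteration 3: beta = 0.5, y = 0.3081 + 0.5*(0.3081 - 1.7091) = -0.3925
  grad(y) = -2.5698, v = y - alpha*grad = -0.0522
  prox(v) = soft_thresh(-0.0522, 0.278) = 0.0
Iteration 4: beta = 0.6, y = 0.0 + 0.6*(0.0 - 0.3081) = -0.1848
  grad(y) = -1.7393, v = y - alpha*grad = 0.0455
  prox(v) = soft_thresh(0.0455, 0.278) = 0.0
f(x_4) = 2*0.0^2 - 1*0.0 + 2.1*|0.0| = 0.0


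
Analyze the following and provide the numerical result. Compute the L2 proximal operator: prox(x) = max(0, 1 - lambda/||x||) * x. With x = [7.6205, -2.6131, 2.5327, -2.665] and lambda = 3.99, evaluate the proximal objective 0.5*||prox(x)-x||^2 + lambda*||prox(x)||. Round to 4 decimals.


Step 1: Compute ||x||.
||x|| = 8.8553
Step 2: Compute scaling factor.
scale = max(0, 1 - 3.99/8.8553) = 0.5494
Step 3: prox(x) = [4.1869, -1.4357, 1.3915, -1.4642]
||prox(x)|| = 4.8653
Step 4: Proximal objective.
0.5*||prox-x||^2 = 7.9601
lambda*||prox|| = 19.4125
Total = 27.3728


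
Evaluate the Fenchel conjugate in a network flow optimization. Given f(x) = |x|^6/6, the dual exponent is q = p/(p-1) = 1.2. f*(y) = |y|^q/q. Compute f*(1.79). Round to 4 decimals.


The conjugate exponent q satisfies 1/p + 1/q = 1.
p = 6, so q = 6/(6 - 1) = 1.2
|y|^q = 1.79^1.2 = 2.0111
f*(1.79) = 2.0111 / 1.2 = 1.6759


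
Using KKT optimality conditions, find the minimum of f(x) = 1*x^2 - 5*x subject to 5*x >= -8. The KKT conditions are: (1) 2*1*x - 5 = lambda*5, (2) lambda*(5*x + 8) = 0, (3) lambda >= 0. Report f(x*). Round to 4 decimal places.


Step 1: Try lambda = 0 (constraint inactive).
Stationarity: 2*1*x - 5 = 0
x* = 5/(2*1) = 2.5
Check constraint: 5*2.5 = 12.5 >= -8 -- satisfied.
Step 2: Compute optimal value.
f(x*) = 1*2.5^2 - 5*2.5 = -6.25


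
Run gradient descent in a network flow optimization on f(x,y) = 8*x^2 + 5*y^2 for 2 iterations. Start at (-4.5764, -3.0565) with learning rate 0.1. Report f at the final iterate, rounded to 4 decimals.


Gradient descent on f(x,y) = 8*x^2 + 5*y^2.
Starting point: (-4.5764, -3.0565), alpha = 0.1
Step 1: grad_x = 2*8*-4.5764 = -73.2224, grad_y = 2*5*-3.0565 = -30.565
  x_1 = -4.5764 - 0.1*-73.2224 = 2.7458
  y_1 = -3.0565 - 0.1*-30.565 = 0.0
Step 2: grad_x = 2*8*2.7458 = 43.9334, grad_y = 2*5*0.0 = 0.0
  x_2 = 2.7458 - 0.1*43.9334 = -1.6475
  y_2 = 0.0 - 0.1*0.0 = 0.0
f(-1.6475, 0.0) = 8*(-1.6475)^2 + 5*0.0^2 = 21.7142


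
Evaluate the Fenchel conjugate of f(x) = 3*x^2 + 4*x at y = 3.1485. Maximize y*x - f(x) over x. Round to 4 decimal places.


f*(y) = sup_x {y*x - a*x^2 - b*x} = sup_x {(y-b)*x - a*x^2}
FOC: (y - b) - 2a*x = 0 => x* = (y - b)/(2a)
x* = (3.1485 - 4)/(2*3) = -0.1419
f*(3.1485) = (y-b)^2/(4a) = (3.1485 - 4)^2/(4*3)
= 0.7251/12 = 0.0604


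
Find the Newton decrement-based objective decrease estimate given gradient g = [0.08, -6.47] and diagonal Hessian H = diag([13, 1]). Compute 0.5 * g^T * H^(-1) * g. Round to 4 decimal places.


Step 1: H is diagonal, so H^(-1) * g = [0.0062, -6.47].
Step 2: g^T H^(-1) g = sum_i g_i^2 / H_ii
  = (0.08)^2/13 + (-6.47)^2/1
  = 0.0005 + 41.8609 = 41.8614
Step 3: Objective decrease = 0.5 * g^T H^(-1) g = 20.9307


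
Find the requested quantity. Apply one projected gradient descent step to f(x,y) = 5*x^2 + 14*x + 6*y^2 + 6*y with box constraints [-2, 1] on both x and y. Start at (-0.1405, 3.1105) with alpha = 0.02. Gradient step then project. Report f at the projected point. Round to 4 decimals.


Step 1: Compute gradient at (-0.1405, 3.1105).
grad_x = 2*5*-0.1405 + 14 = 12.595
grad_y = 2*6*3.1105 + 6 = 43.326
Step 2: Gradient step.
x_raw = -0.1405 - 0.02*12.595 = -0.3924
y_raw = 3.1105 - 0.02*43.326 = 2.244
Step 3: Project onto [-2, 1].
x_proj = clip(-0.3924) = -0.3924
y_proj = clip(2.244) = 1.0
Step 4: Evaluate f.
f(-0.3924, 1.0) = 7.2763


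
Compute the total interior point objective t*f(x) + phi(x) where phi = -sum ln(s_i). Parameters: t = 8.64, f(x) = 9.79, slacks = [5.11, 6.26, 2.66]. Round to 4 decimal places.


Step 1: Compute log-barrier.
ln values: [1.6312, 1.8342, 0.9783]
phi = -(1.6312 + 1.8342 + 0.9783) = -4.4437
Step 2: Compute augmented objective.
t*f(x) = 8.64*9.79 = 84.5856
Total = 84.5856 - 4.4437 = 80.1419


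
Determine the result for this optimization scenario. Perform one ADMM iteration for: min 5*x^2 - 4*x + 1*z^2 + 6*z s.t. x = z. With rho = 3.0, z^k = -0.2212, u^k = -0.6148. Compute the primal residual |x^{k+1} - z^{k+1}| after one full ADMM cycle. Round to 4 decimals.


ADMM iteration with rho = 3.0, z^k = -0.2212, u^k = -0.6148
Step 1: x-update.
Minimize 5*x^2 - 4*x + (3.0/2)*(x + 0.2212 - 0.6148)^2
FOC: (2*5 + 3.0)*x = 4 + 3.0*(-0.2212 + 0.6148)
x^{k+1} = 0.3985
Step 2: z-update.
Minimize 1*z^2 + 6*z + (3.0/2)*(0.3985 - z - 0.6148)^2
FOC: (2*1 + 3.0)*z = -6 + 3.0*(0.3985 - 0.6148)
z^{k+1} = -1.3298
Step 3: u-update.
u^{k+1} = -0.6148 + 0.3985 + 1.3298 = 1.1135
Step 4: Primal residual = |0.3985 + 1.3298| = 1.7283


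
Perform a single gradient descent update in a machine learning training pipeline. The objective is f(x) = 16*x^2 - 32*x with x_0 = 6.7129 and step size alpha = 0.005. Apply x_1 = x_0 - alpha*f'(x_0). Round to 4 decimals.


We compute the gradient at x_0 and apply the update.
f'(x) = 32*x - 32
f'(6.7129) = 32*6.7129 - 32 = 182.8128
x_1 = 6.7129 - 0.005*182.8128 = 5.7988


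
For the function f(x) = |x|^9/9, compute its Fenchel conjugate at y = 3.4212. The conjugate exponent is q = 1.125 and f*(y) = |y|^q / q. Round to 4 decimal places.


The conjugate exponent q satisfies 1/p + 1/q = 1.
p = 9, so q = 9/(9 - 1) = 1.125
|y|^q = 3.4212^1.125 = 3.9898
f*(3.4212) = 3.9898 / 1.125 = 3.5465


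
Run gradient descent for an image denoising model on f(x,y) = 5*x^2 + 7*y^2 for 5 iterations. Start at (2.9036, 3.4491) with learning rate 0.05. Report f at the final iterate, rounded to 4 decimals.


Gradient descent on f(x,y) = 5*x^2 + 7*y^2.
Starting point: (2.9036, 3.4491), alpha = 0.05
Step 1: grad_x = 2*5*2.9036 = 29.036, grad_y = 2*7*3.4491 = 48.2874
  x_1 = 2.9036 - 0.05*29.036 = 1.4518
  y_1 = 3.4491 - 0.05*48.2874 = 1.0347
Step 2: grad_x = 2*5*1.4518 = 14.518, grad_y = 2*7*1.0347 = 14.4862
  x_2 = 1.4518 - 0.05*14.518 = 0.7259
  y_2 = 1.0347 - 0.05*14.4862 = 0.3104
Step 3: grad_x = 2*5*0.7259 = 7.259, grad_y = 2*7*0.3104 = 4.3459
  x_3 = 0.7259 - 0.05*7.259 = 0.363
  y_3 = 0.3104 - 0.05*4.3459 = 0.0931
Step 4: grad_x = 2*5*0.363 = 3.6295, grad_y = 2*7*0.0931 = 1.3038
  x_4 = 0.363 - 0.05*3.6295 = 0.1815
  y_4 = 0.0931 - 0.05*1.3038 = 0.0279
Step 5: grad_x = 2*5*0.1815 = 1.8148, grad_y = 2*7*0.0279 = 0.3911
  x_5 = 0.1815 - 0.05*1.8148 = 0.0907
  y_5 = 0.0279 - 0.05*0.3911 = 0.0084
f(0.0907, 0.0084) = 5*0.0907^2 + 7*0.0084^2 = 0.0417


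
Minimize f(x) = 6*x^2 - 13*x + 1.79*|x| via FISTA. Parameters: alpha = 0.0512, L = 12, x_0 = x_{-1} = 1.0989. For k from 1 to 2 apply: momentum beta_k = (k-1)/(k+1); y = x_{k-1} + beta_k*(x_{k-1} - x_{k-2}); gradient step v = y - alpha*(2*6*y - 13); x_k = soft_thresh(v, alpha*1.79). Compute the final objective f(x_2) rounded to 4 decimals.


FISTA on f(x) = 6*x^2 - 13*x + 1.79*|x|
L = 12, alpha = 0.0512
Iteration 1: beta = 0.0, y = 1.0989 + 0.0*(1.0989 - 1.0989) = 1.0989
  grad(y) = 0.1868, v = y - alpha*grad = 1.0893
  prox(v) = soft_thresh(1.0893, 0.0916) = 0.9977
Iteration 2: beta = 0.3333, y = 0.9977 + 0.3333*(0.9977 - 1.0989) = 0.964
  grad(y) = -1.4326, v = y - alpha*grad = 1.0373
  prox(v) = soft_thresh(1.0373, 0.0916) = 0.9457
f(x_2) = 6*0.9457^2 - 13*0.9457 + 1.79*|0.9457| = -5.2352


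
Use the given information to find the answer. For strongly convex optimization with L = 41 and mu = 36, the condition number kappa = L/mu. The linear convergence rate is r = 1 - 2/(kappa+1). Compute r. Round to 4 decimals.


Step 1: Compute the condition number.
kappa = L/mu = 41/36 = 1.1389
Step 2: Compute the convergence rate.
r = 1 - 2/(kappa + 1) = 1 - 2*mu/(L + mu) = (L - mu)/(L + mu) = 5/77 = 0.0649


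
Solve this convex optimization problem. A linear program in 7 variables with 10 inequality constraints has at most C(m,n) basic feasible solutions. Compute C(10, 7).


Each vertex corresponds to some choice of n active constraints out of m, so the number of vertices is at most C(m, n) = m! / (n!(m-n)!).
m = 10, n = 7
Numerator: 10 * 9 * 8 * 7 * 6 * 5 * 4
Denominator: 7! = 5040
C(10, 7) = 120


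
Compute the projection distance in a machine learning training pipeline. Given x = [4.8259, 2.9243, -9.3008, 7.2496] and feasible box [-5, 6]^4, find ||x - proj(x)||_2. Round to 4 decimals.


Project each component onto [-5, 6].
clip(4.8259) = 4.8259, clip(2.9243) = 2.9243, clip(-9.3008) = -5.0, clip(7.2496) = 6.0
Projection = [4.8259, 2.9243, -5.0, 6.0]
Squared diffs: [0.0, 0.0, 18.4969, 1.5615]
Distance = sqrt(20.0584) = 4.4787


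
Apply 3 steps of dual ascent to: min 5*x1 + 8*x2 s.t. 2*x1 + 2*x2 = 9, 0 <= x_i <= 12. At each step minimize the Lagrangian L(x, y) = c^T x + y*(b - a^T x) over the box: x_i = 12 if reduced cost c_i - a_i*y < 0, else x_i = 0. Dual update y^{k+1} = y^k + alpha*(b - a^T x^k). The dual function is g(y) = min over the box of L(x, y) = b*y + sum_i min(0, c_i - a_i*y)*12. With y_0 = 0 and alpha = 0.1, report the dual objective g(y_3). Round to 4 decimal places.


Dual ascent for LP: min 5*x1 + 8*x2, 2*x1 + 2*x2 = 9, 0 <= x_i <= 12
Step 1: y^k = 0.0, reduced costs: (5.0, 8.0)
  x^k = (0.0, 0.0), subgradient = b - a^T x = 9.0
  y^{k+1} = 0.0 + 0.1*9.0 = 0.9
Step 2: y^k = 0.9, reduced costs: (3.2, 6.2)
  x^k = (0.0, 0.0), subgradient = b - a^T x = 9.0
  y^{k+1} = 0.9 + 0.1*9.0 = 1.8
Step 3: y^k = 1.8, reduced costs: (1.4, 4.4)
  x^k = (0.0, 0.0), subgradient = b - a^T x = 9.0
  y^{k+1} = 1.8 + 0.1*9.0 = 2.7
Dual objective at y_3 = 2.7: reduced costs (-0.4, 2.6), box minimizer x = (12.0, 0.0)
g(y_3) = b*y + (c1 - a1*y)*x1 + (c2 - a2*y)*x2 = 9*2.7 + (-0.4)*12.0 + 2.6*0.0 = 24.3 - 4.8 + 0.0 = 19.5


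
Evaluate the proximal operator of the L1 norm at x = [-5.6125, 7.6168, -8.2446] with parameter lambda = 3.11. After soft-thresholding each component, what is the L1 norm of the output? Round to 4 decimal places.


Soft-thresholding with lambda = 3.11:
prox(-5.6125) = sign(-5.6125)*max(|-5.6125| - 3.11, 0) = -2.5025
prox(7.6168) = sign(7.6168)*max(|7.6168| - 3.11, 0) = 4.5068
prox(-8.2446) = sign(-8.2446)*max(|-8.2446| - 3.11, 0) = -5.1346
prox(x) = [-2.5025, 4.5068, -5.1346]
||prox(x)||_1 = 2.5025 + 4.5068 + 5.1346 = 12.1439


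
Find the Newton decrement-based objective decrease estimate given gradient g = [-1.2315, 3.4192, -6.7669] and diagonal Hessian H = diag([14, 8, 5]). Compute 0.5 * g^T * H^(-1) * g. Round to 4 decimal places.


Step 1: H is diagonal, so H^(-1) * g = [-0.088, 0.4274, -1.3534].
Step 2: g^T H^(-1) g = sum_i g_i^2 / H_ii
  = (-1.2315)^2/14 + (3.4192)^2/8 + (-6.7669)^2/5
  = 0.1083 + 1.4614 + 9.1582 = 10.7279
Step 3: Objective decrease = 0.5 * g^T H^(-1) g = 5.3639


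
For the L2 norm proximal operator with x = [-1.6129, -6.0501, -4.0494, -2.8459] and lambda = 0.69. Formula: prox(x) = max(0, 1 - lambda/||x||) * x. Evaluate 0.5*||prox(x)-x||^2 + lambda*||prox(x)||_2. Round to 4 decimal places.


Step 1: Compute ||x||.
||x|| = 7.9813
Step 2: Compute scaling factor.
scale = max(0, 1 - 0.69/7.9813) = 0.9135
Step 3: prox(x) = [-1.4735, -5.5271, -3.6993, -2.5999]
||prox(x)|| = 7.2913
Step 4: Proximal objective.
0.5*||prox-x||^2 = 0.2381
lambda*||prox|| = 5.031
Total = 5.2691


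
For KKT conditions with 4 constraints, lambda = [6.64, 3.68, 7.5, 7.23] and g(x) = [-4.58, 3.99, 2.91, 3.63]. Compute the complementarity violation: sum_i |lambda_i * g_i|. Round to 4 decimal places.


KKT complementary slackness check:
lambda_1 * g_1 = 6.64 * -4.58 = -30.4112
lambda_2 * g_2 = 3.68 * 3.99 = 14.6832
lambda_3 * g_3 = 7.5 * 2.91 = 21.825
lambda_4 * g_4 = 7.23 * 3.63 = 26.2449
Total violation = 30.4112 + 14.6832 + 21.825 + 26.2449 = 93.1643


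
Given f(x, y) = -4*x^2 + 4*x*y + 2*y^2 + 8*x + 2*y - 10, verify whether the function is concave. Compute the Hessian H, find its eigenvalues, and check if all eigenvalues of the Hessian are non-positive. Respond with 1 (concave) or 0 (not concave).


The Hessian of f(x,y) = -4*x^2 + 4*x*y + 2*y^2 + 8*x + 2*y - 10 is:
H = [[-8, 4], [4, 4]]
Trace = -8 + 4 = -4
Determinant = -8*4 - (4)^2 = -48
Discriminant = (-4)^2 - 4*-48 = 208.0
Eigenvalues: lambda_1 = -9.2111, lambda_2 = 5.2111
The function is not concave.

0


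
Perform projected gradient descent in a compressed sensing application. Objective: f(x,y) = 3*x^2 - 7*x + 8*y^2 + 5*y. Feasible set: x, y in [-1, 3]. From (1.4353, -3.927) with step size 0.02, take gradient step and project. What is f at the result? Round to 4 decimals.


Step 1: Compute gradient at (1.4353, -3.927).
grad_x = 2*3*1.4353 - 7 = 1.6118
grad_y = 2*8*-3.927 + 5 = -57.832
Step 2: Gradient step.
x_raw = 1.4353 - 0.02*1.6118 = 1.4031
y_raw = -3.927 - 0.02*-57.832 = -2.7704
Step 3: Project onto [-1, 3].
x_proj = clip(1.4031) = 1.4031
y_proj = clip(-2.7704) = -1.0
Step 4: Evaluate f.
f(1.4031, -1.0) = -0.9157


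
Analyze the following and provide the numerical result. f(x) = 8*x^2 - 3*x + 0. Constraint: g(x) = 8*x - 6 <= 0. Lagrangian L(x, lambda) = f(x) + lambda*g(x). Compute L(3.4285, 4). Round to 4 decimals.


Step 1: Evaluate f(x).
f(3.4285) = 8*3.4285^2 - 3*3.4285 + 0 = 83.7514
Step 2: Evaluate g(x).
g(3.4285) = 8*3.4285 - 6 = 21.428
Step 3: Compute Lagrangian.
L = 83.7514 + 4*21.428 = 169.4634


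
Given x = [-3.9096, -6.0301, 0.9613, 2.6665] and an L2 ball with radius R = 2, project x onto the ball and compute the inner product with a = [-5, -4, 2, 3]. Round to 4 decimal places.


Step 1: Compute ||x|| (intermediates to 6 decimals).
||x|| = sqrt((-3.9096)^2 + (-6.0301)^2 + 0.9613^2 + 2.6665^2) = 7.725374
Step 2: Project.
Since ||x|| > R, scale = R/||x|| = 2/7.725374 = 0.258887, proj(x) = scale * x
proj(x) = [-1.012145, -1.561114, 0.248868, 0.690322]
Step 3: Dot product.
a^T * proj(x) = -5*(-1.012145) - 4*(-1.561114) + 2*0.248868 + 3*0.690322 = 13.8739


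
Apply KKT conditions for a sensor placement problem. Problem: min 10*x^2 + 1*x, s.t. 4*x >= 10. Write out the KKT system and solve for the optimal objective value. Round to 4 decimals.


Step 1: Try lambda = 0 (constraint inactive).
x_unc = -1/(2*10) = -0.05
Check: 4*-0.05 = -0.2 < 10 -- violated!
Step 2: Constraint must be active: 4*x = 10
x* = 10/4 = 2.5
lambda = (2*10*2.5 + 1)/4 = 12.75
Step 3: Compute optimal value.
f(x*) = 10*2.5^2 + 1*2.5 = 65.0


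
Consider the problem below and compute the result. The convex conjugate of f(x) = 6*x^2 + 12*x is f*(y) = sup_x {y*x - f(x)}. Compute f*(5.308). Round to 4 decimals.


f*(y) = sup_x {y*x - a*x^2 - b*x} = sup_x {(y-b)*x - a*x^2}
FOC: (y - b) - 2a*x = 0 => x* = (y - b)/(2a)
x* = (5.308 - 12)/(2*6) = -0.5577
f*(5.308) = (y-b)^2/(4a) = (5.308 - 12)^2/(4*6)
= 44.7829/24 = 1.866


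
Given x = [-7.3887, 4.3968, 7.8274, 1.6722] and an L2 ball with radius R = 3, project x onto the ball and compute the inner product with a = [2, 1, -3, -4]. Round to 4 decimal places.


Step 1: Compute ||x|| (intermediates to 6 decimals).
||x|| = sqrt((-7.3887)^2 + 4.3968^2 + 7.8274^2 + 1.6722^2) = 11.74688
Step 2: Project.
Since ||x|| > R, scale = R/||x|| = 3/11.74688 = 0.255387, proj(x) = scale * x
proj(x) = [-1.886978, 1.122886, 1.999016, 0.427058]
Step 3: Dot product.
a^T * proj(x) = 2*(-1.886978) + 1*1.122886 - 3*1.999016 - 4*0.427058 = -10.3564


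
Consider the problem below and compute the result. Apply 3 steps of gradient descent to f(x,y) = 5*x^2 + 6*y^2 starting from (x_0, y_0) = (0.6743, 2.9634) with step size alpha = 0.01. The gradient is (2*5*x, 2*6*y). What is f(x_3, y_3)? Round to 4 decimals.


Gradient descent on f(x,y) = 5*x^2 + 6*y^2.
Starting point: (0.6743, 2.9634), alpha = 0.01
Step 1: grad_x = 2*5*0.6743 = 6.743, grad_y = 2*6*2.9634 = 35.5608
  x_1 = 0.6743 - 0.01*6.743 = 0.6069
  y_1 = 2.9634 - 0.01*35.5608 = 2.6078
Step 2: grad_x = 2*5*0.6069 = 6.0687, grad_y = 2*6*2.6078 = 31.2935
  x_2 = 0.6069 - 0.01*6.0687 = 0.5462
  y_2 = 2.6078 - 0.01*31.2935 = 2.2949
Step 3: grad_x = 2*5*0.5462 = 5.4618, grad_y = 2*6*2.2949 = 27.5383
  x_3 = 0.5462 - 0.01*5.4618 = 0.4916
  y_3 = 2.2949 - 0.01*27.5383 = 2.0195
f(0.4916, 2.0195) = 5*0.4916^2 + 6*2.0195^2 = 25.6778


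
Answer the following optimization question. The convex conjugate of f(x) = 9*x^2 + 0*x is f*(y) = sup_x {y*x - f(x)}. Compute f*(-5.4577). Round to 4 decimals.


f*(y) = sup_x {y*x - a*x^2 - b*x} = sup_x {(y-b)*x - a*x^2}
FOC: (y - b) - 2a*x = 0 => x* = (y - b)/(2a)
x* = (-5.4577 - 0)/(2*9) = -0.3032
f*(-5.4577) = (y-b)^2/(4a) = (-5.4577 - 0)^2/(4*9)
= 29.7865/36 = 0.8274


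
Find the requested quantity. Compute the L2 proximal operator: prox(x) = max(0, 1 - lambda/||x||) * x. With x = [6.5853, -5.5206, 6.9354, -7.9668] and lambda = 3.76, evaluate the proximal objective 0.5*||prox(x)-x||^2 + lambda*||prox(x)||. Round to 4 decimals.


Step 1: Compute ||x||.
||x|| = 13.6166
Step 2: Compute scaling factor.
scale = max(0, 1 - 3.76/13.6166) = 0.7239
Step 3: prox(x) = [4.7669, -3.9962, 5.0203, -5.7669]
||prox(x)|| = 9.8566
Step 4: Proximal objective.
0.5*||prox-x||^2 = 7.0688
lambda*||prox|| = 37.0608
Total = 44.1298


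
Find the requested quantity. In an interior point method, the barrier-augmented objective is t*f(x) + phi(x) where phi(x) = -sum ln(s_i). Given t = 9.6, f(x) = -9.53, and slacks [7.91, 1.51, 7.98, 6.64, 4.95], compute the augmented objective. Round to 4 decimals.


Step 1: Compute log-barrier.
ln values: [2.0681, 0.4121, 2.0769, 1.8931, 1.5994]
phi = -(2.0681 + 0.4121 + 2.0769 + 1.8931 + 1.5994) = -8.0497
Step 2: Compute augmented objective.
t*f(x) = 9.6*-9.53 = -91.488
Total = -91.488 - 8.0497 = -99.5377


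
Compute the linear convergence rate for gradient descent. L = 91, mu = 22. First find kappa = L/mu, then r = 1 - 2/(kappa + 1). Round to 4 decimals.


Step 1: Compute the condition number.
kappa = L/mu = 91/22 = 4.1364
Step 2: Compute the convergence rate.
r = 1 - 2/(kappa + 1) = 1 - 2*mu/(L + mu) = (L - mu)/(L + mu) = 69/113 = 0.6106


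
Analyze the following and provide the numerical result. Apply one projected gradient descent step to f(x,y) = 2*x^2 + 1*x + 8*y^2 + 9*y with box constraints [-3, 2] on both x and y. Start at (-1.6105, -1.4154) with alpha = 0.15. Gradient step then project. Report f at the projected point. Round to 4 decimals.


Step 1: Compute gradient at (-1.6105, -1.4154).
grad_x = 2*2*-1.6105 + 1 = -5.442
grad_y = 2*8*-1.4154 + 9 = -13.6464
Step 2: Gradient step.
x_raw = -1.6105 - 0.15*-5.442 = -0.7942
y_raw = -1.4154 - 0.15*-13.6464 = 0.6316
Step 3: Project onto [-3, 2].
x_proj = clip(-0.7942) = -0.7942
y_proj = clip(0.6316) = 0.6316
Step 4: Evaluate f.
f(-0.7942, 0.6316) = 9.3423


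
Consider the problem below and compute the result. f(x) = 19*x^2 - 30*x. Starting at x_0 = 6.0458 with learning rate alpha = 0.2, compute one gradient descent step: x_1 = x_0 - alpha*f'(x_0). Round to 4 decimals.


We compute the gradient at x_0 and apply the update.
f'(x) = 38*x - 30
f'(6.0458) = 38*6.0458 - 30 = 199.7404
x_1 = 6.0458 - 0.2*199.7404 = -33.9023


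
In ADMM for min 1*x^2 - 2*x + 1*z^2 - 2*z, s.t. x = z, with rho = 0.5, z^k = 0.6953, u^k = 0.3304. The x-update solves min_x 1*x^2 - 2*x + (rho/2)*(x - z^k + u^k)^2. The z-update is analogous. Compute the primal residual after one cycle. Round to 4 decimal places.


ADMM iteration with rho = 0.5, z^k = 0.6953, u^k = 0.3304
Step 1: x-update.
Minimize 1*x^2 - 2*x + (0.5/2)*(x - 0.6953 + 0.3304)^2
FOC: (2*1 + 0.5)*x = 2 + 0.5*(0.6953 - 0.3304)
x^{k+1} = 0.873
Step 2: z-update.
Minimize 1*z^2 - 2*z + (0.5/2)*(0.873 - z + 0.3304)^2
FOC: (2*1 + 0.5)*z = 2 + 0.5*(0.873 + 0.3304)
z^{k+1} = 1.0407
Step 3: u-update.
u^{k+1} = 0.3304 + 0.873 - 1.0407 = 0.1627
Step 4: Primal residual = |0.873 - 1.0407| = 0.1677


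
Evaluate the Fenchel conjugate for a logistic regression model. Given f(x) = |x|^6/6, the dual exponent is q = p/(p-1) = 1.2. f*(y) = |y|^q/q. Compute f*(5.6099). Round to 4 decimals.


The conjugate exponent q satisfies 1/p + 1/q = 1.
p = 6, so q = 6/(6 - 1) = 1.2
|y|^q = 5.6099^1.2 = 7.9204
f*(5.6099) = 7.9204 / 1.2 = 6.6003


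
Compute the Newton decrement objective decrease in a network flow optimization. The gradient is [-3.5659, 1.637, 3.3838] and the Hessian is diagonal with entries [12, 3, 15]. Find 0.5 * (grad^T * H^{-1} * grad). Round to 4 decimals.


Step 1: H is diagonal, so H^(-1) * g = [-0.2972, 0.5457, 0.2256].
Step 2: g^T H^(-1) g = sum_i g_i^2 / H_ii
  = (-3.5659)^2/12 + (1.637)^2/3 + (3.3838)^2/15
  = 1.0596 + 0.8933 + 0.7633 = 2.7162
Step 3: Objective decrease = 0.5 * g^T H^(-1) g = 1.3581


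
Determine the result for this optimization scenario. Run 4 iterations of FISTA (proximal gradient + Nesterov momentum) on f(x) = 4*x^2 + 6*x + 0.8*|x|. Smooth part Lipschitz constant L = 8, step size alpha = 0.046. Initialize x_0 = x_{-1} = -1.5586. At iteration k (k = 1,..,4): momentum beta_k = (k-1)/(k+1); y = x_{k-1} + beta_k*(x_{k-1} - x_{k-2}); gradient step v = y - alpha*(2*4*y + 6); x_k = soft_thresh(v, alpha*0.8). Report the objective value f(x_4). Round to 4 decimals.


FISTA on f(x) = 4*x^2 + 6*x + 0.8*|x|
L = 8, alpha = 0.046
Iteration 1: beta = 0.0, y = -1.5586 + 0.0*(-1.5586 + 1.5586) = -1.5586
  grad(y) = -6.4688, v = y - alpha*grad = -1.261
  prox(v) = soft_thresh(-1.261, 0.0368) = -1.2242
Iteration 2: beta = 0.3333, y = -1.2242 + 0.3333*(-1.2242 + 1.5586) = -1.1128
  grad(y) = -2.9022, v = y - alpha*grad = -0.9793
  prox(v) = soft_thresh(-0.9793, 0.0368) = -0.9425
Iteration 3: beta = 0.5, y = -0.9425 + 0.5*(-0.9425 + 1.2242) = -0.8016
  grad(y) = -0.4128, v = y - alpha*grad = -0.7826
  prox(v) = soft_thresh(-0.7826, 0.0368) = -0.7458
Iteration 4: beta = 0.6, y = -0.7458 + 0.6*(-0.7458 + 0.9425) = -0.6278
  grad(y) = 0.9775, v = y - alpha*grad = -0.6728
  prox(v) = soft_thresh(-0.6728, 0.0368) = -0.636
f(x_4) = 4*(-0.636)^2 + 6*(-0.636) + 0.8*|-0.636| = -1.6892
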